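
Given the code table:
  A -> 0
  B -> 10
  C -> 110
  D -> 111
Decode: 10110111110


Decoding:
10 -> B
110 -> C
111 -> D
110 -> C


Result: BCDC


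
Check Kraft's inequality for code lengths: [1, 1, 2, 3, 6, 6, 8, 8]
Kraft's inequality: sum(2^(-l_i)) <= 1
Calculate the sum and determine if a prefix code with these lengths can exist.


Sum = 2^(-1) + 2^(-1) + 2^(-2) + 2^(-3) + 2^(-6) + 2^(-6) + 2^(-8) + 2^(-8)
    = 0.5 + 0.5 + 0.25 + 0.125 + 0.015625 + 0.015625 + 0.00390625 + 0.00390625
    = 362/256 = 1.4140625
Since 1.4140625 > 1, Kraft's inequality is NOT satisfied.
A prefix code with these lengths CANNOT exist.

Kraft sum = 1.4140625. Not satisfied.


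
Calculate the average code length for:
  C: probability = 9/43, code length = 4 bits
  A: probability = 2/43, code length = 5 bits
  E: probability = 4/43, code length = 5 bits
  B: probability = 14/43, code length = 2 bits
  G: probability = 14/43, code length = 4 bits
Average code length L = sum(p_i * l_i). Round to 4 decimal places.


Weighted contributions p_i * l_i:
  C: (9/43) * 4 = 36/43
  A: (2/43) * 5 = 10/43
  E: (4/43) * 5 = 20/43
  B: (14/43) * 2 = 28/43
  G: (14/43) * 4 = 56/43
Sum = (36 + 10 + 20 + 28 + 56)/43 = 150/43

L = 150/43 = 3.4884 bits/symbol


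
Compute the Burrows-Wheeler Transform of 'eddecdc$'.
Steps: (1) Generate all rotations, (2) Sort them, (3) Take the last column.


Rotations (sorted):
  0: $eddecdc -> last char: c
  1: c$eddecd -> last char: d
  2: cdc$edde -> last char: e
  3: dc$eddec -> last char: c
  4: ddecdc$e -> last char: e
  5: decdc$ed -> last char: d
  6: ecdc$edd -> last char: d
  7: eddecdc$ -> last char: $


BWT = cdecedd$


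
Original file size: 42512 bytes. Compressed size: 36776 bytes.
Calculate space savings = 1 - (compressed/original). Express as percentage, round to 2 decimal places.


ratio = compressed/original = 36776/42512 = 0.865073
savings = 1 - ratio = 1 - 0.865073 = 0.134927
as a percentage: 0.134927 * 100 = 13.49%

Space savings = 1 - 36776/42512 = 13.49%


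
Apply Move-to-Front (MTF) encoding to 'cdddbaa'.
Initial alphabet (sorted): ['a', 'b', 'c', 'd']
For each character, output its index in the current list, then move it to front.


MTF encoding:
'c': index 2 in ['a', 'b', 'c', 'd'] -> ['c', 'a', 'b', 'd']
'd': index 3 in ['c', 'a', 'b', 'd'] -> ['d', 'c', 'a', 'b']
'd': index 0 in ['d', 'c', 'a', 'b'] -> ['d', 'c', 'a', 'b']
'd': index 0 in ['d', 'c', 'a', 'b'] -> ['d', 'c', 'a', 'b']
'b': index 3 in ['d', 'c', 'a', 'b'] -> ['b', 'd', 'c', 'a']
'a': index 3 in ['b', 'd', 'c', 'a'] -> ['a', 'b', 'd', 'c']
'a': index 0 in ['a', 'b', 'd', 'c'] -> ['a', 'b', 'd', 'c']


Output: [2, 3, 0, 0, 3, 3, 0]


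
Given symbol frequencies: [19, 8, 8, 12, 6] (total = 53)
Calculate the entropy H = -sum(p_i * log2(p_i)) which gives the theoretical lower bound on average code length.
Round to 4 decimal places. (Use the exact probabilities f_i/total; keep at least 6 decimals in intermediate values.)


Per-symbol terms -p_i * log2(p_i) with p_i = f_i/53:
  p = 19/53 = 0.358491: log2(p) = -1.479993, -p*log2(p) = 0.530564
  p = 8/53 = 0.150943: log2(p) = -2.727920, -p*log2(p) = 0.411762
  p = 8/53 = 0.150943: log2(p) = -2.727920, -p*log2(p) = 0.411762
  p = 12/53 = 0.226415: log2(p) = -2.142958, -p*log2(p) = 0.485198
  p = 6/53 = 0.113208: log2(p) = -3.142958, -p*log2(p) = 0.355807
H = 0.530564 + 0.411762 + 0.411762 + 0.485198 + 0.355807 = 2.195093

H = 2.1951 bits/symbol


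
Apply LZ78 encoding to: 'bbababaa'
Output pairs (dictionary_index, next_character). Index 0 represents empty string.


LZ78 encoding steps:
Dictionary: {0: ''}
Step 1: w='' (idx 0), next='b' -> output (0, 'b'), add 'b' as idx 1
Step 2: w='b' (idx 1), next='a' -> output (1, 'a'), add 'ba' as idx 2
Step 3: w='ba' (idx 2), next='b' -> output (2, 'b'), add 'bab' as idx 3
Step 4: w='' (idx 0), next='a' -> output (0, 'a'), add 'a' as idx 4
Step 5: w='a' (idx 4), end of input -> output (4, '')


Encoded: [(0, 'b'), (1, 'a'), (2, 'b'), (0, 'a'), (4, '')]


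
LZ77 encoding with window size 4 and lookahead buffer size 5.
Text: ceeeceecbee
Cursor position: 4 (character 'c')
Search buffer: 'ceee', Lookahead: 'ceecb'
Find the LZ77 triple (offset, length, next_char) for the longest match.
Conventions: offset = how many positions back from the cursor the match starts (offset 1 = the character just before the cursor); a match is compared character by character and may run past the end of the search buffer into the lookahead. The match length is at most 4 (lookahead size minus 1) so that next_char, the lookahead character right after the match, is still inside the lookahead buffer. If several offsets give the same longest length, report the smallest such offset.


Try each offset into the search buffer:
  offset=1 (pos 3, char 'e'): match length 0
  offset=2 (pos 2, char 'e'): match length 0
  offset=3 (pos 1, char 'e'): match length 0
  offset=4 (pos 0, char 'c'): match length 3
Longest match has length 3 at offset 4.
next_char = character at position 4 + 3 = 7 -> 'c'

Best match: offset=4, length=3 (matching 'cee' starting at position 0)
LZ77 triple: (4, 3, 'c')


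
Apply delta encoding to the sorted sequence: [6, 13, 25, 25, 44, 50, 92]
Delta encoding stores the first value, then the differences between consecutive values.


First value: 6
Deltas:
  13 - 6 = 7
  25 - 13 = 12
  25 - 25 = 0
  44 - 25 = 19
  50 - 44 = 6
  92 - 50 = 42


Delta encoded: [6, 7, 12, 0, 19, 6, 42]


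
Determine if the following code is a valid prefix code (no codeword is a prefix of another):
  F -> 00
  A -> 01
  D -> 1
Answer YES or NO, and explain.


Checking each pair (does one codeword prefix another?):
  F='00' vs A='01': no prefix
  F='00' vs D='1': no prefix
  A='01' vs F='00': no prefix
  A='01' vs D='1': no prefix
  D='1' vs F='00': no prefix
  D='1' vs A='01': no prefix
No violation found over all pairs.

YES -- this is a valid prefix code. No codeword is a prefix of any other codeword.


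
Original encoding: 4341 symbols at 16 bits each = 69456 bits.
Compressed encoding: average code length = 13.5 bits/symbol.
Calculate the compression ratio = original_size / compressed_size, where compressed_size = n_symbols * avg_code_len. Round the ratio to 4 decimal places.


original_size = n_symbols * orig_bits = 4341 * 16 = 69456 bits
compressed_size = n_symbols * avg_code_len = 4341 * 13.5 = 58603.5 bits
ratio = original_size / compressed_size = 69456 / 58603.5 = 1.1852

Compression ratio = 1.1852


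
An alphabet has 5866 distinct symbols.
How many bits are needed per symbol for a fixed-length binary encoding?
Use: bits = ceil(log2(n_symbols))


log2(5866) = 12.5182
Bracket: 2^12 = 4096 < 5866 <= 2^13 = 8192
So ceil(log2(5866)) = 13

bits = ceil(log2(5866)) = ceil(12.5182) = 13 bits


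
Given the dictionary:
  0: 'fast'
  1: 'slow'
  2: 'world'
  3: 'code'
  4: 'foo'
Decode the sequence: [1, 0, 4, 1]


Look up each index in the dictionary:
  1 -> 'slow'
  0 -> 'fast'
  4 -> 'foo'
  1 -> 'slow'

Decoded: "slow fast foo slow"


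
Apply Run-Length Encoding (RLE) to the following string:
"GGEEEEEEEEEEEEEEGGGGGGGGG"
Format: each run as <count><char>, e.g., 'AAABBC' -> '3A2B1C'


Scanning runs left to right:
  i=0: run of 'G' x 2 -> '2G'
  i=2: run of 'E' x 14 -> '14E'
  i=16: run of 'G' x 9 -> '9G'

RLE = 2G14E9G


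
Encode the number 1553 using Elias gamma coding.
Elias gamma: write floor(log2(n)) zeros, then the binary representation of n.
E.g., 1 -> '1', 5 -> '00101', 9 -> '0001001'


num_bits = floor(log2(1553)) + 1 = 11
leading_zeros = num_bits - 1 = 10
binary(1553) = 11000010001

Elias gamma(1553) = '0000000000' + '11000010001' = 000000000011000010001 (21 bits)


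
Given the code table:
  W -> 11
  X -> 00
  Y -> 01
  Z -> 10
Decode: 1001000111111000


Decoding:
10 -> Z
01 -> Y
00 -> X
01 -> Y
11 -> W
11 -> W
10 -> Z
00 -> X


Result: ZYXYWWZX


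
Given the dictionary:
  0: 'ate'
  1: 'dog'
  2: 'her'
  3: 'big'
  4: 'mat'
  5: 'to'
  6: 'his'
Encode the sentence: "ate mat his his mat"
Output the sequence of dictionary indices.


Look up each word in the dictionary:
  'ate' -> 0
  'mat' -> 4
  'his' -> 6
  'his' -> 6
  'mat' -> 4

Encoded: [0, 4, 6, 6, 4]


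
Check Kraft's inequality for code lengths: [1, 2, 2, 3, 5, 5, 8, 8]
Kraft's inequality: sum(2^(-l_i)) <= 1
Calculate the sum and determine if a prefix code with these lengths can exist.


Sum = 2^(-1) + 2^(-2) + 2^(-2) + 2^(-3) + 2^(-5) + 2^(-5) + 2^(-8) + 2^(-8)
    = 0.5 + 0.25 + 0.25 + 0.125 + 0.03125 + 0.03125 + 0.00390625 + 0.00390625
    = 306/256 = 1.1953125
Since 1.1953125 > 1, Kraft's inequality is NOT satisfied.
A prefix code with these lengths CANNOT exist.

Kraft sum = 1.1953125. Not satisfied.


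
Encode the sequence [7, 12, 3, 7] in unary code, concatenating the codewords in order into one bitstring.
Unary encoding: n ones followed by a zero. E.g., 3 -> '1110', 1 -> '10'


Encode each number as n ones followed by a terminating 0:
  7 -> 11111110 (8 bits)
  12 -> 1111111111110 (13 bits)
  3 -> 1110 (4 bits)
  7 -> 11111110 (8 bits)
Total length = 8 + 13 + 4 + 8 = 33 bits.

Unary([7, 12, 3, 7]) = 111111101111111111110111011111110 (33 bits)


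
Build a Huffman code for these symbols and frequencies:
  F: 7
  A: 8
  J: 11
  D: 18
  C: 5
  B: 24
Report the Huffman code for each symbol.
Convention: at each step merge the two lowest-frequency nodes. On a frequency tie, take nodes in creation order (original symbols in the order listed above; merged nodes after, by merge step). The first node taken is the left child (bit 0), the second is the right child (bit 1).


Huffman tree construction:
Step 1: Merge C(5) + F(7) = 12
Step 2: Merge A(8) + J(11) = 19
Step 3: Merge (C+F)(12) + D(18) = 30
Step 4: Merge (A+J)(19) + B(24) = 43
Step 5: Merge ((C+F)+D)(30) + ((A+J)+B)(43) = 73
Read each symbol's code off the tree from the root (left child = 0, right child = 1).

Codes:
  F: 001 (length 3)
  A: 100 (length 3)
  J: 101 (length 3)
  D: 01 (length 2)
  C: 000 (length 3)
  B: 11 (length 2)
Average code length: 177/73 = 2.4247 bits/symbol


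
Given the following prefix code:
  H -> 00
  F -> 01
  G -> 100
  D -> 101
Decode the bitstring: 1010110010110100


Decoding step by step:
Bits 101 -> D
Bits 01 -> F
Bits 100 -> G
Bits 101 -> D
Bits 101 -> D
Bits 00 -> H


Decoded message: DFGDDH


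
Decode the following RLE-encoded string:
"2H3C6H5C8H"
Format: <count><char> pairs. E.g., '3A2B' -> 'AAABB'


Expanding each <count><char> pair:
  2H -> 'HH'
  3C -> 'CCC'
  6H -> 'HHHHHH'
  5C -> 'CCCCC'
  8H -> 'HHHHHHHH'

Decoded = HHCCCHHHHHHCCCCCHHHHHHHH


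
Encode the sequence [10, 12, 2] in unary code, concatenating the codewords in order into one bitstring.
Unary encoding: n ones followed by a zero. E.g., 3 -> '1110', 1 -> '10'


Encode each number as n ones followed by a terminating 0:
  10 -> 11111111110 (11 bits)
  12 -> 1111111111110 (13 bits)
  2 -> 110 (3 bits)
Total length = 11 + 13 + 3 = 27 bits.

Unary([10, 12, 2]) = 111111111101111111111110110 (27 bits)


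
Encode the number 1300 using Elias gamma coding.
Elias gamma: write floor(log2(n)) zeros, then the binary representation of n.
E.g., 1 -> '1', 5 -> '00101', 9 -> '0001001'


num_bits = floor(log2(1300)) + 1 = 11
leading_zeros = num_bits - 1 = 10
binary(1300) = 10100010100

Elias gamma(1300) = '0000000000' + '10100010100' = 000000000010100010100 (21 bits)


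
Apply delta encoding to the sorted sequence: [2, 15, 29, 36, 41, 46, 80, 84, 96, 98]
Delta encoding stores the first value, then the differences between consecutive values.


First value: 2
Deltas:
  15 - 2 = 13
  29 - 15 = 14
  36 - 29 = 7
  41 - 36 = 5
  46 - 41 = 5
  80 - 46 = 34
  84 - 80 = 4
  96 - 84 = 12
  98 - 96 = 2


Delta encoded: [2, 13, 14, 7, 5, 5, 34, 4, 12, 2]


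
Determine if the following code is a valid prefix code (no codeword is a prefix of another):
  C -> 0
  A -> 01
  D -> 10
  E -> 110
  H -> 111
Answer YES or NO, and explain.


Checking each pair (does one codeword prefix another?):
  C='0' vs A='01': prefix -- VIOLATION

NO -- this is NOT a valid prefix code. C (0) is a prefix of A (01).


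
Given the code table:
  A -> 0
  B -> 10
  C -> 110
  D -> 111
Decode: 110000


Decoding:
110 -> C
0 -> A
0 -> A
0 -> A


Result: CAAA


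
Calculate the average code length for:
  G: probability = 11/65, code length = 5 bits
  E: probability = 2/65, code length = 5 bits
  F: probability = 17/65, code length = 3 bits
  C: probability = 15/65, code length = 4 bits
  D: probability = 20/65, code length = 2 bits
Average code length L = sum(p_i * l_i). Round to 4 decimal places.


Weighted contributions p_i * l_i:
  G: (11/65) * 5 = 55/65
  E: (2/65) * 5 = 10/65
  F: (17/65) * 3 = 51/65
  C: (15/65) * 4 = 60/65
  D: (20/65) * 2 = 40/65
Sum = (55 + 10 + 51 + 60 + 40)/65 = 216/65

L = 216/65 = 3.3231 bits/symbol


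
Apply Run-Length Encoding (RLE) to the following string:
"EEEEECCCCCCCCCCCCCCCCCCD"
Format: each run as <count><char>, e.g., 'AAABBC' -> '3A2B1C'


Scanning runs left to right:
  i=0: run of 'E' x 5 -> '5E'
  i=5: run of 'C' x 18 -> '18C'
  i=23: run of 'D' x 1 -> '1D'

RLE = 5E18C1D


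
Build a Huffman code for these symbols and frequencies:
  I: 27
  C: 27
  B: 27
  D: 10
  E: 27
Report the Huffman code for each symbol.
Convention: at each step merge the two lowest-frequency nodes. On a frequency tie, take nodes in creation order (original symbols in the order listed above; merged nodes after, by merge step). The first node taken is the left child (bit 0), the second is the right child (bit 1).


Huffman tree construction:
Step 1: Merge D(10) + I(27) = 37
Step 2: Merge C(27) + B(27) = 54
Step 3: Merge E(27) + (D+I)(37) = 64
Step 4: Merge (C+B)(54) + (E+(D+I))(64) = 118
Read each symbol's code off the tree from the root (left child = 0, right child = 1).

Codes:
  I: 111 (length 3)
  C: 00 (length 2)
  B: 01 (length 2)
  D: 110 (length 3)
  E: 10 (length 2)
Average code length: 273/118 = 2.3136 bits/symbol


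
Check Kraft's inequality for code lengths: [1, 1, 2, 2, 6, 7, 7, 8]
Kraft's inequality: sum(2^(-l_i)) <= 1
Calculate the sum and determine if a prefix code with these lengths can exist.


Sum = 2^(-1) + 2^(-1) + 2^(-2) + 2^(-2) + 2^(-6) + 2^(-7) + 2^(-7) + 2^(-8)
    = 0.5 + 0.5 + 0.25 + 0.25 + 0.015625 + 0.0078125 + 0.0078125 + 0.00390625
    = 393/256 = 1.53515625
Since 1.53515625 > 1, Kraft's inequality is NOT satisfied.
A prefix code with these lengths CANNOT exist.

Kraft sum = 1.53515625. Not satisfied.


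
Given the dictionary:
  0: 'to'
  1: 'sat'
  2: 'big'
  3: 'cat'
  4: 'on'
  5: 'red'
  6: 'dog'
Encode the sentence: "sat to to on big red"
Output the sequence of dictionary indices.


Look up each word in the dictionary:
  'sat' -> 1
  'to' -> 0
  'to' -> 0
  'on' -> 4
  'big' -> 2
  'red' -> 5

Encoded: [1, 0, 0, 4, 2, 5]


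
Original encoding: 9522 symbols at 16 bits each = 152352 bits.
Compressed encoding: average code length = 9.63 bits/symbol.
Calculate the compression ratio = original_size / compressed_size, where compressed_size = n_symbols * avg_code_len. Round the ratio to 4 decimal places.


original_size = n_symbols * orig_bits = 9522 * 16 = 152352 bits
compressed_size = n_symbols * avg_code_len = 9522 * 9.63 = 91696.86 bits
ratio = original_size / compressed_size = 152352 / 91696.86 = 1.6615

Compression ratio = 1.6615


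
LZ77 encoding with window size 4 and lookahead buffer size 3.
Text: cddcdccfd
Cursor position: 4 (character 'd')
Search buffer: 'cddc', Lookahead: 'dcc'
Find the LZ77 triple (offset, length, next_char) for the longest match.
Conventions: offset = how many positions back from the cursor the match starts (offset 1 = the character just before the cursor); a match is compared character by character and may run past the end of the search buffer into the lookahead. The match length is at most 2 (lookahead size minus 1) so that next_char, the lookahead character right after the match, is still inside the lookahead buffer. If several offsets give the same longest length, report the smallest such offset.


Try each offset into the search buffer:
  offset=1 (pos 3, char 'c'): match length 0
  offset=2 (pos 2, char 'd'): match length 2
  offset=3 (pos 1, char 'd'): match length 1
  offset=4 (pos 0, char 'c'): match length 0
Longest match has length 2 at offset 2.
next_char = character at position 4 + 2 = 6 -> 'c'

Best match: offset=2, length=2 (matching 'dc' starting at position 2)
LZ77 triple: (2, 2, 'c')


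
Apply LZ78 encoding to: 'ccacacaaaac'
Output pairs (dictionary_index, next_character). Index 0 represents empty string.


LZ78 encoding steps:
Dictionary: {0: ''}
Step 1: w='' (idx 0), next='c' -> output (0, 'c'), add 'c' as idx 1
Step 2: w='c' (idx 1), next='a' -> output (1, 'a'), add 'ca' as idx 2
Step 3: w='ca' (idx 2), next='c' -> output (2, 'c'), add 'cac' as idx 3
Step 4: w='' (idx 0), next='a' -> output (0, 'a'), add 'a' as idx 4
Step 5: w='a' (idx 4), next='a' -> output (4, 'a'), add 'aa' as idx 5
Step 6: w='a' (idx 4), next='c' -> output (4, 'c'), add 'ac' as idx 6


Encoded: [(0, 'c'), (1, 'a'), (2, 'c'), (0, 'a'), (4, 'a'), (4, 'c')]


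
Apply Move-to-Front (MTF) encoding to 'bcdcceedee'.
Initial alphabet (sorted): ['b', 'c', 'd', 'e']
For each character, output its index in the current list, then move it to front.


MTF encoding:
'b': index 0 in ['b', 'c', 'd', 'e'] -> ['b', 'c', 'd', 'e']
'c': index 1 in ['b', 'c', 'd', 'e'] -> ['c', 'b', 'd', 'e']
'd': index 2 in ['c', 'b', 'd', 'e'] -> ['d', 'c', 'b', 'e']
'c': index 1 in ['d', 'c', 'b', 'e'] -> ['c', 'd', 'b', 'e']
'c': index 0 in ['c', 'd', 'b', 'e'] -> ['c', 'd', 'b', 'e']
'e': index 3 in ['c', 'd', 'b', 'e'] -> ['e', 'c', 'd', 'b']
'e': index 0 in ['e', 'c', 'd', 'b'] -> ['e', 'c', 'd', 'b']
'd': index 2 in ['e', 'c', 'd', 'b'] -> ['d', 'e', 'c', 'b']
'e': index 1 in ['d', 'e', 'c', 'b'] -> ['e', 'd', 'c', 'b']
'e': index 0 in ['e', 'd', 'c', 'b'] -> ['e', 'd', 'c', 'b']


Output: [0, 1, 2, 1, 0, 3, 0, 2, 1, 0]


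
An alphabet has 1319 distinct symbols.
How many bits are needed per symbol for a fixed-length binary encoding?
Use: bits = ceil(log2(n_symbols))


log2(1319) = 10.3652
Bracket: 2^10 = 1024 < 1319 <= 2^11 = 2048
So ceil(log2(1319)) = 11

bits = ceil(log2(1319)) = ceil(10.3652) = 11 bits


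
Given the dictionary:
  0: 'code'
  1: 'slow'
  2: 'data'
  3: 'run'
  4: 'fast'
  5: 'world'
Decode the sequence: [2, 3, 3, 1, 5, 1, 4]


Look up each index in the dictionary:
  2 -> 'data'
  3 -> 'run'
  3 -> 'run'
  1 -> 'slow'
  5 -> 'world'
  1 -> 'slow'
  4 -> 'fast'

Decoded: "data run run slow world slow fast"


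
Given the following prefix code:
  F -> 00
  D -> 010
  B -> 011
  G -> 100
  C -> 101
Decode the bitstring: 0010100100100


Decoding step by step:
Bits 00 -> F
Bits 101 -> C
Bits 00 -> F
Bits 100 -> G
Bits 100 -> G


Decoded message: FCFGG


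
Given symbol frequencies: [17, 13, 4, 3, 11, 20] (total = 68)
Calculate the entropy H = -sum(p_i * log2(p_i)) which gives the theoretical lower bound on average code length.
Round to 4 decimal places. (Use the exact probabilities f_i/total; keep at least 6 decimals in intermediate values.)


Per-symbol terms -p_i * log2(p_i) with p_i = f_i/68:
  p = 17/68 = 0.250000: log2(p) = -2.000000, -p*log2(p) = 0.500000
  p = 13/68 = 0.191176: log2(p) = -2.387023, -p*log2(p) = 0.456343
  p = 4/68 = 0.058824: log2(p) = -4.087463, -p*log2(p) = 0.240439
  p = 3/68 = 0.044118: log2(p) = -4.502500, -p*log2(p) = 0.198640
  p = 11/68 = 0.161765: log2(p) = -2.628031, -p*log2(p) = 0.425123
  p = 20/68 = 0.294118: log2(p) = -1.765535, -p*log2(p) = 0.519275
H = 0.500000 + 0.456343 + 0.240439 + 0.198640 + 0.425123 + 0.519275 = 2.339820

H = 2.3398 bits/symbol


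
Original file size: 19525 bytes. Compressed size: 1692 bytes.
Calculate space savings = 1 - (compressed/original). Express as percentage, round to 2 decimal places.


ratio = compressed/original = 1692/19525 = 0.086658
savings = 1 - ratio = 1 - 0.086658 = 0.913342
as a percentage: 0.913342 * 100 = 91.33%

Space savings = 1 - 1692/19525 = 91.33%


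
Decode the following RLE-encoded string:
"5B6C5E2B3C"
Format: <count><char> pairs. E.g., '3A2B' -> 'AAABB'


Expanding each <count><char> pair:
  5B -> 'BBBBB'
  6C -> 'CCCCCC'
  5E -> 'EEEEE'
  2B -> 'BB'
  3C -> 'CCC'

Decoded = BBBBBCCCCCCEEEEEBBCCC


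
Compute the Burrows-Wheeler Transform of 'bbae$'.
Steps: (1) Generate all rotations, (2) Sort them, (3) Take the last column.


Rotations (sorted):
  0: $bbae -> last char: e
  1: ae$bb -> last char: b
  2: bae$b -> last char: b
  3: bbae$ -> last char: $
  4: e$bba -> last char: a


BWT = ebb$a


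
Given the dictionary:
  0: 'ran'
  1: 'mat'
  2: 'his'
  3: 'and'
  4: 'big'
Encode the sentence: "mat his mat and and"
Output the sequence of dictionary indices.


Look up each word in the dictionary:
  'mat' -> 1
  'his' -> 2
  'mat' -> 1
  'and' -> 3
  'and' -> 3

Encoded: [1, 2, 1, 3, 3]


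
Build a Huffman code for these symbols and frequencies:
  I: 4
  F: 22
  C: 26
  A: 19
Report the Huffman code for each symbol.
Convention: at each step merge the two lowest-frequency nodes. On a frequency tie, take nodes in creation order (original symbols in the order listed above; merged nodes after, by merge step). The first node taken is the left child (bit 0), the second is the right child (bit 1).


Huffman tree construction:
Step 1: Merge I(4) + A(19) = 23
Step 2: Merge F(22) + (I+A)(23) = 45
Step 3: Merge C(26) + (F+(I+A))(45) = 71
Read each symbol's code off the tree from the root (left child = 0, right child = 1).

Codes:
  I: 110 (length 3)
  F: 10 (length 2)
  C: 0 (length 1)
  A: 111 (length 3)
Average code length: 139/71 = 1.9577 bits/symbol


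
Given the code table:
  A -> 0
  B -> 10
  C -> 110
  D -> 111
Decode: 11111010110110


Decoding:
111 -> D
110 -> C
10 -> B
110 -> C
110 -> C


Result: DCBCC


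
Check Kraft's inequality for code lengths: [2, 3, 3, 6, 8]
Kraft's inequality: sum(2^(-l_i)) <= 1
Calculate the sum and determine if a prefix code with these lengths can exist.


Sum = 2^(-2) + 2^(-3) + 2^(-3) + 2^(-6) + 2^(-8)
    = 0.25 + 0.125 + 0.125 + 0.015625 + 0.00390625
    = 133/256 = 0.51953125
Since 0.51953125 <= 1, Kraft's inequality IS satisfied.
A prefix code with these lengths CAN exist.

Kraft sum = 0.51953125. Satisfied.


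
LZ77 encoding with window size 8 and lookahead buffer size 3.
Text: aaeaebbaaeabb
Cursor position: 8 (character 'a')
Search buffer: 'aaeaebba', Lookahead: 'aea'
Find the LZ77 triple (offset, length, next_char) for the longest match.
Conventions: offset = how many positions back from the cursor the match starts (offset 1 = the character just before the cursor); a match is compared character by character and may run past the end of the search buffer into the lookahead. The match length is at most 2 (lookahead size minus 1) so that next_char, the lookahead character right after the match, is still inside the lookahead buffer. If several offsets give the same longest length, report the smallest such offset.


Try each offset into the search buffer:
  offset=1 (pos 7, char 'a'): match length 1
  offset=2 (pos 6, char 'b'): match length 0
  offset=3 (pos 5, char 'b'): match length 0
  offset=4 (pos 4, char 'e'): match length 0
  offset=5 (pos 3, char 'a'): match length 2
  offset=6 (pos 2, char 'e'): match length 0
  offset=7 (pos 1, char 'a'): match length 2
  offset=8 (pos 0, char 'a'): match length 1
Longest match has length 2, found at offsets 5, 7; take the smallest, offset 5.
next_char = character at position 8 + 2 = 10 -> 'a'

Best match: offset=5, length=2 (matching 'ae' starting at position 3)
LZ77 triple: (5, 2, 'a')


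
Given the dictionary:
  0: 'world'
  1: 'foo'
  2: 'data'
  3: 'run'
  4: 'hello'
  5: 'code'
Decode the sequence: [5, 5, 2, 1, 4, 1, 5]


Look up each index in the dictionary:
  5 -> 'code'
  5 -> 'code'
  2 -> 'data'
  1 -> 'foo'
  4 -> 'hello'
  1 -> 'foo'
  5 -> 'code'

Decoded: "code code data foo hello foo code"


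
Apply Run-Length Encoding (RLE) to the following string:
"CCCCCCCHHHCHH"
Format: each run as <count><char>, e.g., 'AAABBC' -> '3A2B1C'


Scanning runs left to right:
  i=0: run of 'C' x 7 -> '7C'
  i=7: run of 'H' x 3 -> '3H'
  i=10: run of 'C' x 1 -> '1C'
  i=11: run of 'H' x 2 -> '2H'

RLE = 7C3H1C2H


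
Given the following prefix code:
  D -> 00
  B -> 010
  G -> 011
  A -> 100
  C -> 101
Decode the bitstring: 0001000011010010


Decoding step by step:
Bits 00 -> D
Bits 010 -> B
Bits 00 -> D
Bits 011 -> G
Bits 010 -> B
Bits 010 -> B


Decoded message: DBDGBB


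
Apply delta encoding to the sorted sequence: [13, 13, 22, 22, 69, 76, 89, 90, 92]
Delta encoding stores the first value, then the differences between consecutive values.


First value: 13
Deltas:
  13 - 13 = 0
  22 - 13 = 9
  22 - 22 = 0
  69 - 22 = 47
  76 - 69 = 7
  89 - 76 = 13
  90 - 89 = 1
  92 - 90 = 2


Delta encoded: [13, 0, 9, 0, 47, 7, 13, 1, 2]


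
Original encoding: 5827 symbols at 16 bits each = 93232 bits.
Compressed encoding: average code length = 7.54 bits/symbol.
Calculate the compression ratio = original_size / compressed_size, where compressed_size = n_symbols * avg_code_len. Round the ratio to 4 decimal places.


original_size = n_symbols * orig_bits = 5827 * 16 = 93232 bits
compressed_size = n_symbols * avg_code_len = 5827 * 7.54 = 43935.58 bits
ratio = original_size / compressed_size = 93232 / 43935.58 = 2.122

Compression ratio = 2.122


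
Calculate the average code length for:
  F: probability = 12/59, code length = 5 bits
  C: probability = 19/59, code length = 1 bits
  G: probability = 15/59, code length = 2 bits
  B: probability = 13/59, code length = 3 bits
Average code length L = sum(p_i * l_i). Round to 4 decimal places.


Weighted contributions p_i * l_i:
  F: (12/59) * 5 = 60/59
  C: (19/59) * 1 = 19/59
  G: (15/59) * 2 = 30/59
  B: (13/59) * 3 = 39/59
Sum = (60 + 19 + 30 + 39)/59 = 148/59

L = 148/59 = 2.5085 bits/symbol


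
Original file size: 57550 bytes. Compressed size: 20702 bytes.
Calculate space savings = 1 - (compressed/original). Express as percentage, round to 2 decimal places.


ratio = compressed/original = 20702/57550 = 0.359722
savings = 1 - ratio = 1 - 0.359722 = 0.640278
as a percentage: 0.640278 * 100 = 64.03%

Space savings = 1 - 20702/57550 = 64.03%


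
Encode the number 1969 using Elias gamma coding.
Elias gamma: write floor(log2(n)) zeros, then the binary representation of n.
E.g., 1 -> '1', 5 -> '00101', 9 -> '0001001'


num_bits = floor(log2(1969)) + 1 = 11
leading_zeros = num_bits - 1 = 10
binary(1969) = 11110110001

Elias gamma(1969) = '0000000000' + '11110110001' = 000000000011110110001 (21 bits)


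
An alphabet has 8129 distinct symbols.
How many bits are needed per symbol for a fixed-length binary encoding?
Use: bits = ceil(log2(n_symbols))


log2(8129) = 12.9889
Bracket: 2^12 = 4096 < 8129 <= 2^13 = 8192
So ceil(log2(8129)) = 13

bits = ceil(log2(8129)) = ceil(12.9889) = 13 bits


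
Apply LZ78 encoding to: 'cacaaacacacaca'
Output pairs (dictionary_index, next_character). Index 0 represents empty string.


LZ78 encoding steps:
Dictionary: {0: ''}
Step 1: w='' (idx 0), next='c' -> output (0, 'c'), add 'c' as idx 1
Step 2: w='' (idx 0), next='a' -> output (0, 'a'), add 'a' as idx 2
Step 3: w='c' (idx 1), next='a' -> output (1, 'a'), add 'ca' as idx 3
Step 4: w='a' (idx 2), next='a' -> output (2, 'a'), add 'aa' as idx 4
Step 5: w='ca' (idx 3), next='c' -> output (3, 'c'), add 'cac' as idx 5
Step 6: w='a' (idx 2), next='c' -> output (2, 'c'), add 'ac' as idx 6
Step 7: w='ac' (idx 6), next='a' -> output (6, 'a'), add 'aca' as idx 7


Encoded: [(0, 'c'), (0, 'a'), (1, 'a'), (2, 'a'), (3, 'c'), (2, 'c'), (6, 'a')]


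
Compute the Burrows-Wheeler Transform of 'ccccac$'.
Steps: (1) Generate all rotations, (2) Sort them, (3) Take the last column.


Rotations (sorted):
  0: $ccccac -> last char: c
  1: ac$cccc -> last char: c
  2: c$cccca -> last char: a
  3: cac$ccc -> last char: c
  4: ccac$cc -> last char: c
  5: cccac$c -> last char: c
  6: ccccac$ -> last char: $


BWT = ccaccc$


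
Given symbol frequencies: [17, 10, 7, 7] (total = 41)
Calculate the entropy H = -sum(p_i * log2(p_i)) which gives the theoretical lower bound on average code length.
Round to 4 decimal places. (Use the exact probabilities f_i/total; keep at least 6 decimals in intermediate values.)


Per-symbol terms -p_i * log2(p_i) with p_i = f_i/41:
  p = 17/41 = 0.414634: log2(p) = -1.270089, -p*log2(p) = 0.526622
  p = 10/41 = 0.243902: log2(p) = -2.035624, -p*log2(p) = 0.496494
  p = 7/41 = 0.170732: log2(p) = -2.550197, -p*log2(p) = 0.435400
  p = 7/41 = 0.170732: log2(p) = -2.550197, -p*log2(p) = 0.435400
H = 0.526622 + 0.496494 + 0.435400 + 0.435400 = 1.893916

H = 1.8939 bits/symbol


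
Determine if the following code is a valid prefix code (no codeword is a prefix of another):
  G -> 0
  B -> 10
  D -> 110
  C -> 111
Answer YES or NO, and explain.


Checking each pair (does one codeword prefix another?):
  G='0' vs B='10': no prefix
  G='0' vs D='110': no prefix
  G='0' vs C='111': no prefix
  B='10' vs G='0': no prefix
  B='10' vs D='110': no prefix
  B='10' vs C='111': no prefix
  D='110' vs G='0': no prefix
  D='110' vs B='10': no prefix
  D='110' vs C='111': no prefix
  C='111' vs G='0': no prefix
  C='111' vs B='10': no prefix
  C='111' vs D='110': no prefix
No violation found over all pairs.

YES -- this is a valid prefix code. No codeword is a prefix of any other codeword.


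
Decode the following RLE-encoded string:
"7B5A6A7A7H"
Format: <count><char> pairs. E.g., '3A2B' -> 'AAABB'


Expanding each <count><char> pair:
  7B -> 'BBBBBBB'
  5A -> 'AAAAA'
  6A -> 'AAAAAA'
  7A -> 'AAAAAAA'
  7H -> 'HHHHHHH'

Decoded = BBBBBBBAAAAAAAAAAAAAAAAAAHHHHHHH


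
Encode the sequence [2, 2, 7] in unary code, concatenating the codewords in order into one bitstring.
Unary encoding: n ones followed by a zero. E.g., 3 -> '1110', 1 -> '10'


Encode each number as n ones followed by a terminating 0:
  2 -> 110 (3 bits)
  2 -> 110 (3 bits)
  7 -> 11111110 (8 bits)
Total length = 3 + 3 + 8 = 14 bits.

Unary([2, 2, 7]) = 11011011111110 (14 bits)


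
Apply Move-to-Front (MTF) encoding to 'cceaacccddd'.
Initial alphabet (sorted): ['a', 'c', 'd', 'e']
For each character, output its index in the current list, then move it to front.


MTF encoding:
'c': index 1 in ['a', 'c', 'd', 'e'] -> ['c', 'a', 'd', 'e']
'c': index 0 in ['c', 'a', 'd', 'e'] -> ['c', 'a', 'd', 'e']
'e': index 3 in ['c', 'a', 'd', 'e'] -> ['e', 'c', 'a', 'd']
'a': index 2 in ['e', 'c', 'a', 'd'] -> ['a', 'e', 'c', 'd']
'a': index 0 in ['a', 'e', 'c', 'd'] -> ['a', 'e', 'c', 'd']
'c': index 2 in ['a', 'e', 'c', 'd'] -> ['c', 'a', 'e', 'd']
'c': index 0 in ['c', 'a', 'e', 'd'] -> ['c', 'a', 'e', 'd']
'c': index 0 in ['c', 'a', 'e', 'd'] -> ['c', 'a', 'e', 'd']
'd': index 3 in ['c', 'a', 'e', 'd'] -> ['d', 'c', 'a', 'e']
'd': index 0 in ['d', 'c', 'a', 'e'] -> ['d', 'c', 'a', 'e']
'd': index 0 in ['d', 'c', 'a', 'e'] -> ['d', 'c', 'a', 'e']


Output: [1, 0, 3, 2, 0, 2, 0, 0, 3, 0, 0]


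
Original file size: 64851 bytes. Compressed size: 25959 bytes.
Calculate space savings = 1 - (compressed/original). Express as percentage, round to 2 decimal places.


ratio = compressed/original = 25959/64851 = 0.400287
savings = 1 - ratio = 1 - 0.400287 = 0.599713
as a percentage: 0.599713 * 100 = 59.97%

Space savings = 1 - 25959/64851 = 59.97%


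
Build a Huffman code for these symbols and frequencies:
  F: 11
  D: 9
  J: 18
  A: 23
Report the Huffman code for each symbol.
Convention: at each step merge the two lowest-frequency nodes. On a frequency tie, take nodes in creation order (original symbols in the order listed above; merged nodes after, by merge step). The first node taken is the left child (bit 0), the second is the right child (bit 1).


Huffman tree construction:
Step 1: Merge D(9) + F(11) = 20
Step 2: Merge J(18) + (D+F)(20) = 38
Step 3: Merge A(23) + (J+(D+F))(38) = 61
Read each symbol's code off the tree from the root (left child = 0, right child = 1).

Codes:
  F: 111 (length 3)
  D: 110 (length 3)
  J: 10 (length 2)
  A: 0 (length 1)
Average code length: 119/61 = 1.9508 bits/symbol


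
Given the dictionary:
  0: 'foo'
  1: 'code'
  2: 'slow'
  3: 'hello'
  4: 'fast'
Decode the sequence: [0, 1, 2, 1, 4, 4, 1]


Look up each index in the dictionary:
  0 -> 'foo'
  1 -> 'code'
  2 -> 'slow'
  1 -> 'code'
  4 -> 'fast'
  4 -> 'fast'
  1 -> 'code'

Decoded: "foo code slow code fast fast code"


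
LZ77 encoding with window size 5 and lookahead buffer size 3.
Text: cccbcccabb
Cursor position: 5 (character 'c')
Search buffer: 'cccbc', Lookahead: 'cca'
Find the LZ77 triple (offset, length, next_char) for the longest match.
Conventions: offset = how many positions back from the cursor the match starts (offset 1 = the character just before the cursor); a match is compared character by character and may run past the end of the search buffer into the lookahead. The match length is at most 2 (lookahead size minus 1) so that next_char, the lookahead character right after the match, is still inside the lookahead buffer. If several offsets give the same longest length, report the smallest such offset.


Try each offset into the search buffer:
  offset=1 (pos 4, char 'c'): match length 2
  offset=2 (pos 3, char 'b'): match length 0
  offset=3 (pos 2, char 'c'): match length 1
  offset=4 (pos 1, char 'c'): match length 2
  offset=5 (pos 0, char 'c'): match length 2
Longest match has length 2, found at offsets 1, 4, 5; take the smallest, offset 1.
next_char = character at position 5 + 2 = 7 -> 'a'

Best match: offset=1, length=2 (matching 'cc' starting at position 4)
LZ77 triple: (1, 2, 'a')


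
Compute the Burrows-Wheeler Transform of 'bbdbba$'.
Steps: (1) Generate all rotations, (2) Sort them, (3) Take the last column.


Rotations (sorted):
  0: $bbdbba -> last char: a
  1: a$bbdbb -> last char: b
  2: ba$bbdb -> last char: b
  3: bba$bbd -> last char: d
  4: bbdbba$ -> last char: $
  5: bdbba$b -> last char: b
  6: dbba$bb -> last char: b


BWT = abbd$bb


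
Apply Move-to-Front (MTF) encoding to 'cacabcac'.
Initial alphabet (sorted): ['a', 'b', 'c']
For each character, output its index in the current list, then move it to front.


MTF encoding:
'c': index 2 in ['a', 'b', 'c'] -> ['c', 'a', 'b']
'a': index 1 in ['c', 'a', 'b'] -> ['a', 'c', 'b']
'c': index 1 in ['a', 'c', 'b'] -> ['c', 'a', 'b']
'a': index 1 in ['c', 'a', 'b'] -> ['a', 'c', 'b']
'b': index 2 in ['a', 'c', 'b'] -> ['b', 'a', 'c']
'c': index 2 in ['b', 'a', 'c'] -> ['c', 'b', 'a']
'a': index 2 in ['c', 'b', 'a'] -> ['a', 'c', 'b']
'c': index 1 in ['a', 'c', 'b'] -> ['c', 'a', 'b']


Output: [2, 1, 1, 1, 2, 2, 2, 1]


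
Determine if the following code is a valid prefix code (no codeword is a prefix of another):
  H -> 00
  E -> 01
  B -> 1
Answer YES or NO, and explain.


Checking each pair (does one codeword prefix another?):
  H='00' vs E='01': no prefix
  H='00' vs B='1': no prefix
  E='01' vs H='00': no prefix
  E='01' vs B='1': no prefix
  B='1' vs H='00': no prefix
  B='1' vs E='01': no prefix
No violation found over all pairs.

YES -- this is a valid prefix code. No codeword is a prefix of any other codeword.


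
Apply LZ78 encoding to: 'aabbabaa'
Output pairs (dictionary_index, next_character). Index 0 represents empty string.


LZ78 encoding steps:
Dictionary: {0: ''}
Step 1: w='' (idx 0), next='a' -> output (0, 'a'), add 'a' as idx 1
Step 2: w='a' (idx 1), next='b' -> output (1, 'b'), add 'ab' as idx 2
Step 3: w='' (idx 0), next='b' -> output (0, 'b'), add 'b' as idx 3
Step 4: w='ab' (idx 2), next='a' -> output (2, 'a'), add 'aba' as idx 4
Step 5: w='a' (idx 1), end of input -> output (1, '')


Encoded: [(0, 'a'), (1, 'b'), (0, 'b'), (2, 'a'), (1, '')]


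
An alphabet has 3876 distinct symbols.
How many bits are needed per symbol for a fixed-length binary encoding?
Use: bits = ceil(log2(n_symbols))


log2(3876) = 11.9204
Bracket: 2^11 = 2048 < 3876 <= 2^12 = 4096
So ceil(log2(3876)) = 12

bits = ceil(log2(3876)) = ceil(11.9204) = 12 bits


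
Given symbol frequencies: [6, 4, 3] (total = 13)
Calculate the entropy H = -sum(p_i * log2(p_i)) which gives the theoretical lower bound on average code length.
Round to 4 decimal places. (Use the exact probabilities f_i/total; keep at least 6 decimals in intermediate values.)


Per-symbol terms -p_i * log2(p_i) with p_i = f_i/13:
  p = 6/13 = 0.461538: log2(p) = -1.115477, -p*log2(p) = 0.514836
  p = 4/13 = 0.307692: log2(p) = -1.700440, -p*log2(p) = 0.523212
  p = 3/13 = 0.230769: log2(p) = -2.115477, -p*log2(p) = 0.488187
H = 0.514836 + 0.523212 + 0.488187 = 1.526235

H = 1.5262 bits/symbol


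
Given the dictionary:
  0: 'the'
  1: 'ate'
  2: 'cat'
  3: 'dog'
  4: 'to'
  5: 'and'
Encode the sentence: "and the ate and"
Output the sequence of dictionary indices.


Look up each word in the dictionary:
  'and' -> 5
  'the' -> 0
  'ate' -> 1
  'and' -> 5

Encoded: [5, 0, 1, 5]


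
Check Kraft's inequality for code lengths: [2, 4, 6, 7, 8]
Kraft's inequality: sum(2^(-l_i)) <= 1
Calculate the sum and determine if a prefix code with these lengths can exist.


Sum = 2^(-2) + 2^(-4) + 2^(-6) + 2^(-7) + 2^(-8)
    = 0.25 + 0.0625 + 0.015625 + 0.0078125 + 0.00390625
    = 87/256 = 0.33984375
Since 0.33984375 <= 1, Kraft's inequality IS satisfied.
A prefix code with these lengths CAN exist.

Kraft sum = 0.33984375. Satisfied.


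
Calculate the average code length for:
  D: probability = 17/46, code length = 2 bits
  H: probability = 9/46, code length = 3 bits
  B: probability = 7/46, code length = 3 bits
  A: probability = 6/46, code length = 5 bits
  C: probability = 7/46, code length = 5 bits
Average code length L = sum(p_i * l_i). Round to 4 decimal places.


Weighted contributions p_i * l_i:
  D: (17/46) * 2 = 34/46
  H: (9/46) * 3 = 27/46
  B: (7/46) * 3 = 21/46
  A: (6/46) * 5 = 30/46
  C: (7/46) * 5 = 35/46
Sum = (34 + 27 + 21 + 30 + 35)/46 = 147/46

L = 147/46 = 3.1957 bits/symbol


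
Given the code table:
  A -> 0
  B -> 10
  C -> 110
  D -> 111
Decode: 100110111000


Decoding:
10 -> B
0 -> A
110 -> C
111 -> D
0 -> A
0 -> A
0 -> A


Result: BACDAAA


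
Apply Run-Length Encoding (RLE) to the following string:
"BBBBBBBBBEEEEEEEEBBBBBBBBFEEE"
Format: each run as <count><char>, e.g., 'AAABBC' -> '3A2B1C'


Scanning runs left to right:
  i=0: run of 'B' x 9 -> '9B'
  i=9: run of 'E' x 8 -> '8E'
  i=17: run of 'B' x 8 -> '8B'
  i=25: run of 'F' x 1 -> '1F'
  i=26: run of 'E' x 3 -> '3E'

RLE = 9B8E8B1F3E


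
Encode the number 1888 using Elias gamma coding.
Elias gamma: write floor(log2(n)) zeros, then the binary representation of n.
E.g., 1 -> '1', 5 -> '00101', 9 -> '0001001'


num_bits = floor(log2(1888)) + 1 = 11
leading_zeros = num_bits - 1 = 10
binary(1888) = 11101100000

Elias gamma(1888) = '0000000000' + '11101100000' = 000000000011101100000 (21 bits)


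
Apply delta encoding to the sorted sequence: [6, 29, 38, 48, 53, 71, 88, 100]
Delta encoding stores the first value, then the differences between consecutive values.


First value: 6
Deltas:
  29 - 6 = 23
  38 - 29 = 9
  48 - 38 = 10
  53 - 48 = 5
  71 - 53 = 18
  88 - 71 = 17
  100 - 88 = 12


Delta encoded: [6, 23, 9, 10, 5, 18, 17, 12]


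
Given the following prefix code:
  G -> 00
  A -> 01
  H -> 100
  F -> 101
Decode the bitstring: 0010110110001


Decoding step by step:
Bits 00 -> G
Bits 101 -> F
Bits 101 -> F
Bits 100 -> H
Bits 01 -> A


Decoded message: GFFHA


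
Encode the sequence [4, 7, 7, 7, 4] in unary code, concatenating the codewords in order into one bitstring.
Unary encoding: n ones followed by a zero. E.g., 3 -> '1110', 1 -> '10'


Encode each number as n ones followed by a terminating 0:
  4 -> 11110 (5 bits)
  7 -> 11111110 (8 bits)
  7 -> 11111110 (8 bits)
  7 -> 11111110 (8 bits)
  4 -> 11110 (5 bits)
Total length = 5 + 8 + 8 + 8 + 5 = 34 bits.

Unary([4, 7, 7, 7, 4]) = 1111011111110111111101111111011110 (34 bits)


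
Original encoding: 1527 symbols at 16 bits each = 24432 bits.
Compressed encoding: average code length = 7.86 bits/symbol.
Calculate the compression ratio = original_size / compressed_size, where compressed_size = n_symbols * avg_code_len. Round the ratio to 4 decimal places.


original_size = n_symbols * orig_bits = 1527 * 16 = 24432 bits
compressed_size = n_symbols * avg_code_len = 1527 * 7.86 = 12002.22 bits
ratio = original_size / compressed_size = 24432 / 12002.22 = 2.0356

Compression ratio = 2.0356
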